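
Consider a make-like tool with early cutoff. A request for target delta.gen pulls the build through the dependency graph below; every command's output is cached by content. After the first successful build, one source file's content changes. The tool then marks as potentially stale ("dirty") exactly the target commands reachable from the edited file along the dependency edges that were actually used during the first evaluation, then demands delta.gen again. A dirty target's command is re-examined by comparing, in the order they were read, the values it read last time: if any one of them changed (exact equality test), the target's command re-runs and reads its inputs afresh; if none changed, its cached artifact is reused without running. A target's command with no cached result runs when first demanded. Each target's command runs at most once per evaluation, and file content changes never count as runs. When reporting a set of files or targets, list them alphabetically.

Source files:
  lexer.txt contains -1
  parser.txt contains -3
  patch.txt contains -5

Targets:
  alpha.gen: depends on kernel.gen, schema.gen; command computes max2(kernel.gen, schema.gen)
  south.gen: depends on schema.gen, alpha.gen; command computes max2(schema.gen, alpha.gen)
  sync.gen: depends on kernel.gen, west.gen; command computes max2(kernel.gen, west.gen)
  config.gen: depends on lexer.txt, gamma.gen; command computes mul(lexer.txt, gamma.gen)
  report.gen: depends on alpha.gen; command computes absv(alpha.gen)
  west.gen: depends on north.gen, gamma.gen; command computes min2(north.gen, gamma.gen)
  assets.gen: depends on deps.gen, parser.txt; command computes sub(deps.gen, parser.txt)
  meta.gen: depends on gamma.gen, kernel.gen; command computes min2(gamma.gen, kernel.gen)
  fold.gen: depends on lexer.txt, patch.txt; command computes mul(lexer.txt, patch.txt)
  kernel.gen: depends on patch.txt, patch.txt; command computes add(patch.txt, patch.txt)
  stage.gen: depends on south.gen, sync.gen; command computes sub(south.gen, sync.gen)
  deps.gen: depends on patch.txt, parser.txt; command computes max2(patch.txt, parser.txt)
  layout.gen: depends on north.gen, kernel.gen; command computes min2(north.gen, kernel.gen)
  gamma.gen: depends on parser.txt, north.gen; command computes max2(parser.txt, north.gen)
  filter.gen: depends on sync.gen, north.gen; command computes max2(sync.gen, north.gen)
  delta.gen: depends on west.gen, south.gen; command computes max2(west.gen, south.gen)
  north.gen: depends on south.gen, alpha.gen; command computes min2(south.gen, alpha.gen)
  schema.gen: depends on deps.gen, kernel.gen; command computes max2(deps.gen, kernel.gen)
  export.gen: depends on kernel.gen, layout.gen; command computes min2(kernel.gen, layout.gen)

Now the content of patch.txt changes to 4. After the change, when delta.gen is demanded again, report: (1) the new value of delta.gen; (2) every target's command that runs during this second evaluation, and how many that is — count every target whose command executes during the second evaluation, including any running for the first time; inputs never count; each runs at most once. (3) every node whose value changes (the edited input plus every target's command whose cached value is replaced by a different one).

Demanding delta.gen again yields 8.
9 target commands run: alpha.gen, delta.gen, deps.gen, gamma.gen, kernel.gen, north.gen, schema.gen, south.gen, west.gen.
The nodes whose values change: alpha.gen, delta.gen, deps.gen, gamma.gen, kernel.gen, north.gen, patch.txt, schema.gen, south.gen, west.gen.

First demand of the output computes:
  deps.gen = max2(-5, -3) = -3
  kernel.gen = add(-5, -5) = -10
  schema.gen = max2(-3, -10) = -3
  alpha.gen = max2(-10, -3) = -3
  south.gen = max2(-3, -3) = -3
  north.gen = min2(-3, -3) = -3
  gamma.gen = max2(-3, -3) = -3
  west.gen = min2(-3, -3) = -3
  delta.gen = max2(-3, -3) = -3

After the edit, cleaning proceeds:
  deps.gen: a read changed (patch.txt -5->4) — executes, giving 4.
  kernel.gen: a read changed (patch.txt -5->4; patch.txt -5->4) — executes, giving 8.
  schema.gen: a read changed (deps.gen -3->4; kernel.gen -10->8) — executes, giving 8.
  alpha.gen: a read changed (kernel.gen -10->8; schema.gen -3->8) — executes, giving 8.
  south.gen: a read changed (schema.gen -3->8; alpha.gen -3->8) — executes, giving 8.
  north.gen: a read changed (south.gen -3->8; alpha.gen -3->8) — executes, giving 8.
  gamma.gen: a read changed (north.gen -3->8) — executes, giving 8.
  west.gen: a read changed (north.gen -3->8; gamma.gen -3->8) — executes, giving 8.
  delta.gen: a read changed (west.gen -3->8; south.gen -3->8) — executes, giving 8.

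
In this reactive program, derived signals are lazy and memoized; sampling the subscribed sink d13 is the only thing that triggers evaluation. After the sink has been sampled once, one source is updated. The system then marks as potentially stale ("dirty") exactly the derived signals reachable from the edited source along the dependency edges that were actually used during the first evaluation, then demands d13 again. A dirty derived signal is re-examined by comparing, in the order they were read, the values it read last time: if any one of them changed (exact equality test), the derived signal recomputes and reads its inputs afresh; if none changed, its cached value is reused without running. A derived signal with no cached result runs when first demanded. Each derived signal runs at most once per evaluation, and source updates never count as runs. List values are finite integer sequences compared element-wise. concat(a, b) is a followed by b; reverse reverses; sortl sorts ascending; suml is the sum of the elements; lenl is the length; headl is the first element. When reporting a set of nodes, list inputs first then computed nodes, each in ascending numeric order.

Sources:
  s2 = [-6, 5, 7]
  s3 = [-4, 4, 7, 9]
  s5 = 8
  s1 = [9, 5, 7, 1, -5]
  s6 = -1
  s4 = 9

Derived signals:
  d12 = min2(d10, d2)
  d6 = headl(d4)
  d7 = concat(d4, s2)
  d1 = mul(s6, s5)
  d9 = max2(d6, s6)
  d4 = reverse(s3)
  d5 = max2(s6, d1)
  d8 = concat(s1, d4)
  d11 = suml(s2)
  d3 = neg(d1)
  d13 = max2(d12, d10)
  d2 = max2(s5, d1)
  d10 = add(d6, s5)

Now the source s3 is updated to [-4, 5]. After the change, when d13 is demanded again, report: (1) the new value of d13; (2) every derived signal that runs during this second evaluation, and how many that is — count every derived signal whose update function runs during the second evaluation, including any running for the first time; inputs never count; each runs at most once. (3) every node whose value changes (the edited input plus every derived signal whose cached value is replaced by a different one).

First demand of the output computes:
  d1 = mul(-1, 8) = -8
  d2 = max2(8, -8) = 8
  d4 = reverse([-4, 4, 7, 9]) = [9, 7, 4, -4]
  d6 = headl([9, 7, 4, -4]) = 9
  d10 = add(9, 8) = 17
  d12 = min2(17, 8) = 8
  d13 = max2(8, 17) = 17

After the edit, cleaning proceeds:
  d4: a read changed (s3 [-4, 4, 7, 9]->[-4, 5]) — executes, giving [5, -4].
  d6: a read changed (d4 [9, 7, 4, -4]->[5, -4]) — executes, giving 5.
  d10: a read changed (d6 9->5) — executes, giving 13.
  d12: a read changed (d10 17->13) — executes, giving 8 — identical to its old value.
  d13: a read changed (d10 17->13) — executes, giving 13.

Demanding d13 again yields 13.
5 derived signals run: d4, d6, d10, d12, d13.
The nodes whose values change: s3, d4, d6, d10, d13.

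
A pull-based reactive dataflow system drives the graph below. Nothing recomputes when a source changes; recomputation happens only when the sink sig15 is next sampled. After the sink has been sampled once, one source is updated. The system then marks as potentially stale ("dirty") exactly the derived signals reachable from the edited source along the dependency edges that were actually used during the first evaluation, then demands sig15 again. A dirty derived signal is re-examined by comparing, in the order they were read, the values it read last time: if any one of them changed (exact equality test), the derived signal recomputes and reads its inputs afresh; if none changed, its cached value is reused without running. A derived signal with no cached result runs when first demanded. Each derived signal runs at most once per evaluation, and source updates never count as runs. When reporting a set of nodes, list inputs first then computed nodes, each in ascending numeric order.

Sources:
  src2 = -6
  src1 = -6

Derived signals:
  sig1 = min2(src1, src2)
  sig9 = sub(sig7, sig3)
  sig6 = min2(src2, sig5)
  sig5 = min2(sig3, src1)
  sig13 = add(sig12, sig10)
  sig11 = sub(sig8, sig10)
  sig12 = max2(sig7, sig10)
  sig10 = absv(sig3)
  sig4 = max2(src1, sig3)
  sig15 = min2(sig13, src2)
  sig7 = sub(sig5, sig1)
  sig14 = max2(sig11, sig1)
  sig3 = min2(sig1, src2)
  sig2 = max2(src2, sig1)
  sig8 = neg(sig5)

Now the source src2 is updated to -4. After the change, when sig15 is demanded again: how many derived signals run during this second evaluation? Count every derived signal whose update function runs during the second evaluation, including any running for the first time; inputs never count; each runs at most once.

First evaluation (everything demanded from the output):
  sig1 = min2(-6, -6) = -6
  sig3 = min2(-6, -6) = -6
  sig5 = min2(-6, -6) = -6
  sig7 = sub(-6, -6) = 0
  sig10 = absv(-6) = 6
  sig12 = max2(0, 6) = 6
  sig13 = add(6, 6) = 12
  sig15 = min2(12, -6) = -6

Propagation after the edit:
  sig1: runs — src2 -6->-4; result -6 (same value as before).
  sig3: runs — src2 -6->-4; result -6 (same value as before).
  sig5: checked — values it read are unchanged (sig3 unchanged, src1 unchanged); reused cached -6 without running.
  sig7: checked — values it read are unchanged (sig5 unchanged, sig1 unchanged); reused cached 0 without running.
  sig10: checked — values it read are unchanged (sig3 unchanged); reused cached 6 without running.
  sig12: checked — values it read are unchanged (sig7 unchanged, sig10 unchanged); reused cached 6 without running.
  sig13: checked — values it read are unchanged (sig12 unchanged, sig10 unchanged); reused cached 12 without running.
  sig15: runs — src2 -6->-4; result -4.

Key observation: the cutoff stops propagation at sig5 — its inputs' values are unchanged, so it reuses its cache.

Derived signals that run: sig1, sig3, sig15 — 3 in total.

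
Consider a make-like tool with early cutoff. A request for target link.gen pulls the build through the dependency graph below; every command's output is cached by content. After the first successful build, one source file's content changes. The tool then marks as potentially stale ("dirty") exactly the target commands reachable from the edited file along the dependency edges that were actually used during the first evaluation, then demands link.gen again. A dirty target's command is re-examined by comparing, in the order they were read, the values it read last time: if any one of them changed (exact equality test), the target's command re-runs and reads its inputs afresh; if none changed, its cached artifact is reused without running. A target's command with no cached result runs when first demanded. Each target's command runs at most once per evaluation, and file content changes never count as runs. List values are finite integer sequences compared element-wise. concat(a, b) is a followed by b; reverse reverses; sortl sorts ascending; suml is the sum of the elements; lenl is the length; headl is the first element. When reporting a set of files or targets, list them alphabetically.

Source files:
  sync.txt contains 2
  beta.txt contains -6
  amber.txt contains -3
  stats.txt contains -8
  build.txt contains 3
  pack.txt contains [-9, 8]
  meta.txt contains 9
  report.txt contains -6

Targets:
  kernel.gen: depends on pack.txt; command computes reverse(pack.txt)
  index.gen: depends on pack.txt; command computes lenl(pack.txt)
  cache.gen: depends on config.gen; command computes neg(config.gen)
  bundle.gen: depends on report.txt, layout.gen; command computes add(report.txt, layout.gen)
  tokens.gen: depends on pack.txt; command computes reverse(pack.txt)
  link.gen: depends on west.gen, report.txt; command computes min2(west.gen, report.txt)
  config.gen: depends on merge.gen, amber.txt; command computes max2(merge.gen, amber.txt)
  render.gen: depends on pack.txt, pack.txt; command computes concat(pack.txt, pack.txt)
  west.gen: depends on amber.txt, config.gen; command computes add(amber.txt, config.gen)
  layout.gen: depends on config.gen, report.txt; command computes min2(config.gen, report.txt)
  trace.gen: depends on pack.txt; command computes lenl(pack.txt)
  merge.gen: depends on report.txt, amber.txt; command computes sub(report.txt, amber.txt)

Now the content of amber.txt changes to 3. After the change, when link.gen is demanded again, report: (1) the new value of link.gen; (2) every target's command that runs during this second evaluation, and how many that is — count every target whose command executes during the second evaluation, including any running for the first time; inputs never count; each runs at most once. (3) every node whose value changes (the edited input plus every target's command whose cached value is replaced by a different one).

First demand of the output computes:
  merge.gen = sub(-6, -3) = -3
  config.gen = max2(-3, -3) = -3
  west.gen = add(-3, -3) = -6
  link.gen = min2(-6, -6) = -6

After the edit, cleaning proceeds:
  merge.gen: a read changed (amber.txt -3->3) — executes, giving -9.
  config.gen: a read changed (merge.gen -3->-9; amber.txt -3->3) — executes, giving 3.
  west.gen: a read changed (amber.txt -3->3; config.gen -3->3) — executes, giving 6.
  link.gen: a read changed (west.gen -6->6) — executes, giving -6 — identical to its old value.

Demanding link.gen again yields -6.
4 target commands run: config.gen, link.gen, merge.gen, west.gen.
The nodes whose values change: amber.txt, config.gen, merge.gen, west.gen.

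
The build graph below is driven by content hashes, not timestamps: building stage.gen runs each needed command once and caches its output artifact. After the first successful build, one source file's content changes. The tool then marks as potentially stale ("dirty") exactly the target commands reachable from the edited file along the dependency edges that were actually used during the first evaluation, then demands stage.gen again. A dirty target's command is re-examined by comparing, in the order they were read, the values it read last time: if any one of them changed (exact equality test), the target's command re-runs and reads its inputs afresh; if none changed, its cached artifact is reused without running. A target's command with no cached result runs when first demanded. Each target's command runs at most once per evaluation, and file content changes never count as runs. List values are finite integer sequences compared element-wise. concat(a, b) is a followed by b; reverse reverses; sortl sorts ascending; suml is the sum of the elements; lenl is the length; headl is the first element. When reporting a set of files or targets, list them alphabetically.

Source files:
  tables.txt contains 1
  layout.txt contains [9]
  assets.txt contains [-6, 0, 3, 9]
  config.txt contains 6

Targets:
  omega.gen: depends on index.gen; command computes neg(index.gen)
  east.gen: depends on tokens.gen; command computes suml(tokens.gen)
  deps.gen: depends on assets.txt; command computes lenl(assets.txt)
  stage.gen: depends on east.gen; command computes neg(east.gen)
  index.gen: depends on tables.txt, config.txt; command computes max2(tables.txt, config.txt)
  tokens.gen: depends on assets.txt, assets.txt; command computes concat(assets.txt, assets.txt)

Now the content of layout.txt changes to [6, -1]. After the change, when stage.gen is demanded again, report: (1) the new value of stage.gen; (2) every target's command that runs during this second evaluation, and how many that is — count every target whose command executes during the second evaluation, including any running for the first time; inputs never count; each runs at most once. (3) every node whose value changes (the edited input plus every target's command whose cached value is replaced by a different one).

stage.gen now evaluates to -12.
Run set: none (0 run).
Changed values: layout.txt.
The important point: nothing the output needs ever reads layout.txt, so the edit is invisible to it.

Initial pass — values computed on the first demand:
  tokens.gen = concat([-6, 0, 3, 9], [-6, 0, 3, 9]) = [-6, 0, 3, 9, -6, 0, 3, 9]
  east.gen = suml([-6, 0, 3, 9, -6, 0, 3, 9]) = 12
  stage.gen = neg(12) = -12

Second demand — change propagation:
  no demanded computation ever read layout.txt, so the edit dirties nothing and nothing runs.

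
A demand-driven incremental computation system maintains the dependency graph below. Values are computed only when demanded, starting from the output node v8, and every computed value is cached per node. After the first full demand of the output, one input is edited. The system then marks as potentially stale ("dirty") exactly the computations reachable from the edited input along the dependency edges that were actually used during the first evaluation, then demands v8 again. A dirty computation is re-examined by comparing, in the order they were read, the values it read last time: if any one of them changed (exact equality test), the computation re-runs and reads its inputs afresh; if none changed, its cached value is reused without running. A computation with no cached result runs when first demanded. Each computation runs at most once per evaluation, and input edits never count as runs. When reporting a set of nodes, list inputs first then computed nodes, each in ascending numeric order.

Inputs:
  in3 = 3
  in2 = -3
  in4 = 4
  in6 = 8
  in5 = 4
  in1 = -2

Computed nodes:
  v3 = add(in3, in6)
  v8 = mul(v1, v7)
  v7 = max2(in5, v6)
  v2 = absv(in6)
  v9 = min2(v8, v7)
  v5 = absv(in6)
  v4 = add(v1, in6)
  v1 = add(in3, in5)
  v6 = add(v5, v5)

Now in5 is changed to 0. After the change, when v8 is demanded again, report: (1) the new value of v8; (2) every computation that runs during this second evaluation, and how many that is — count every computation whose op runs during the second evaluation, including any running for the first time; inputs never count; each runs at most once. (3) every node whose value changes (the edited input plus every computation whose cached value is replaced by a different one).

New value of v8: 48.
Computations that run: v1, v7, v8 — 3 in total.
Values that change: in5, v1, v8.

First evaluation (everything demanded from the output):
  v1 = add(3, 4) = 7
  v5 = absv(8) = 8
  v6 = add(8, 8) = 16
  v7 = max2(4, 16) = 16
  v8 = mul(7, 16) = 112

Propagation after the edit:
  v1: runs — in5 4->0; result 3.
  v7: runs — in5 4->0; result 16 (same value as before).
  v8: runs — v1 7->3; result 48.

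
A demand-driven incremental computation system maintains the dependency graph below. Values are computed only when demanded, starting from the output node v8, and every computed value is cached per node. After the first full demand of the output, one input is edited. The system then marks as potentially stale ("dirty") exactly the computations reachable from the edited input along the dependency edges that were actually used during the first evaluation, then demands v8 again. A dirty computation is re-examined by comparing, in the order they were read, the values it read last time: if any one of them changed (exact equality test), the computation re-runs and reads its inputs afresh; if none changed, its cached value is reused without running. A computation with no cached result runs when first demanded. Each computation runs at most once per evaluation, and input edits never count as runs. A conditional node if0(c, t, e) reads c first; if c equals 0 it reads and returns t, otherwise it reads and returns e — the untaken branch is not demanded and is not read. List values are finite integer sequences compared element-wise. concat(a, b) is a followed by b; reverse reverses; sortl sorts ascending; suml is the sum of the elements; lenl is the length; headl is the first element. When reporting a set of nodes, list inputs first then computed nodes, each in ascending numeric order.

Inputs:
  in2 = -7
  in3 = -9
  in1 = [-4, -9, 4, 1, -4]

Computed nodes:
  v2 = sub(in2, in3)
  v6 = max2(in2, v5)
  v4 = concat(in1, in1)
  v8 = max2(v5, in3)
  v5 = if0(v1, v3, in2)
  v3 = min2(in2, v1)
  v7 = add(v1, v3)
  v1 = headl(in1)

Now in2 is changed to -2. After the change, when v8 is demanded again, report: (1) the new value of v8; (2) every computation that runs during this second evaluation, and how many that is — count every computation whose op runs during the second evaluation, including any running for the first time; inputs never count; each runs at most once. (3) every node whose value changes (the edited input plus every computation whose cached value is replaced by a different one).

New value of v8: -2.
Computations that run: v5, v8 — 2 in total.
Values that change: in2, v5, v8.

First evaluation (everything demanded from the output):
  v1 = headl([-4, -9, 4, 1, -4]) = -4
  v5 = if0(v1=-4 -> else branch in2) = -7
  v8 = max2(-7, -9) = -7

Propagation after the edit:
  v5: runs — in2 -7->-2; result -2.
  v8: runs — v5 -7->-2; result -2.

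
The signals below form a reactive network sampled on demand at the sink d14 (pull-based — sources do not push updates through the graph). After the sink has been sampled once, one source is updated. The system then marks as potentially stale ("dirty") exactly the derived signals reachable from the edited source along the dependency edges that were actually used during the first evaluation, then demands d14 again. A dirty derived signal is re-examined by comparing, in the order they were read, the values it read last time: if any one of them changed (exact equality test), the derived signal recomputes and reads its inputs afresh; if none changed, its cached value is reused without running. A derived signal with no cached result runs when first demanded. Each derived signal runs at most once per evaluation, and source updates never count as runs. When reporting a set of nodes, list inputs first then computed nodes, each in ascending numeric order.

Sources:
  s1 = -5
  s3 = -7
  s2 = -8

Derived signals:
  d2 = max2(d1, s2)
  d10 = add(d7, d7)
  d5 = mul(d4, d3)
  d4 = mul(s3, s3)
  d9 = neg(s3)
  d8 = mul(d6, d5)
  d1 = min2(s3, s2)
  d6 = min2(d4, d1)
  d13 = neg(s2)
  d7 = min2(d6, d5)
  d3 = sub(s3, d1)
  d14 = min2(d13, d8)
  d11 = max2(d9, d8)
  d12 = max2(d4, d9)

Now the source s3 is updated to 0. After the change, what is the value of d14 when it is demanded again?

d14 now evaluates to 0.

Initial pass — values computed on the first demand:
  d1 = min2(-7, -8) = -8
  d3 = sub(-7, -8) = 1
  d4 = mul(-7, -7) = 49
  d5 = mul(49, 1) = 49
  d6 = min2(49, -8) = -8
  d8 = mul(-8, 49) = -392
  d13 = neg(-8) = 8
  d14 = min2(8, -392) = -392

Second demand — change propagation:
  d1: re-runs because s3 -7->0; new result -8 (unchanged).
  d3: re-runs because s3 -7->0; new result 8.
  d4: re-runs because s3 -7->0; s3 -7->0; new result 0.
  d5: re-runs because d4 49->0; d3 1->8; new result 0.
  d6: re-runs because d4 49->0; new result -8 (unchanged).
  d8: re-runs because d5 49->0; new result 0.
  d14: re-runs because d8 -392->0; new result 0.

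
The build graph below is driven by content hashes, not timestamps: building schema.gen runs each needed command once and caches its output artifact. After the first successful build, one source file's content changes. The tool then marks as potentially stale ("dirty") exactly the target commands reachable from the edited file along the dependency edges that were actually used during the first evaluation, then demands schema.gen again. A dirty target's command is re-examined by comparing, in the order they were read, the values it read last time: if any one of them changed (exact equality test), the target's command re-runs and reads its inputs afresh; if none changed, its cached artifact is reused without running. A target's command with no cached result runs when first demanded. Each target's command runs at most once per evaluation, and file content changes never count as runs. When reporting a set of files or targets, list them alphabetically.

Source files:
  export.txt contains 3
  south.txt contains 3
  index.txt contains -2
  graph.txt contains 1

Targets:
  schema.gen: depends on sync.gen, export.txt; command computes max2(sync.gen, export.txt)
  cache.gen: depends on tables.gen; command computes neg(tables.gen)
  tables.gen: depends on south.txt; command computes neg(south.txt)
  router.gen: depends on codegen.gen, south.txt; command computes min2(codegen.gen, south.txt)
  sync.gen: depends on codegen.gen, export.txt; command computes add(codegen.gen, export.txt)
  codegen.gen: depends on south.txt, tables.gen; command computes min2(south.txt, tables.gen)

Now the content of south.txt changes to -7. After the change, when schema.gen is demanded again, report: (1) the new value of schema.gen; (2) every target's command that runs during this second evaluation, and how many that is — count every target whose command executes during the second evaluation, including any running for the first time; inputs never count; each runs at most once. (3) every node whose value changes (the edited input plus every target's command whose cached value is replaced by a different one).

schema.gen now evaluates to 3.
Run set: codegen.gen, schema.gen, sync.gen, tables.gen (4 run).
Changed values: codegen.gen, south.txt, sync.gen, tables.gen.

Initial pass — values computed on the first demand:
  tables.gen = neg(3) = -3
  codegen.gen = min2(3, -3) = -3
  sync.gen = add(-3, 3) = 0
  schema.gen = max2(0, 3) = 3

Second demand — change propagation:
  tables.gen: re-runs because south.txt 3->-7; new result 7.
  codegen.gen: re-runs because south.txt 3->-7; tables.gen -3->7; new result -7.
  sync.gen: re-runs because codegen.gen -3->-7; new result -4.
  schema.gen: re-runs because sync.gen 0->-4; new result 3 (unchanged).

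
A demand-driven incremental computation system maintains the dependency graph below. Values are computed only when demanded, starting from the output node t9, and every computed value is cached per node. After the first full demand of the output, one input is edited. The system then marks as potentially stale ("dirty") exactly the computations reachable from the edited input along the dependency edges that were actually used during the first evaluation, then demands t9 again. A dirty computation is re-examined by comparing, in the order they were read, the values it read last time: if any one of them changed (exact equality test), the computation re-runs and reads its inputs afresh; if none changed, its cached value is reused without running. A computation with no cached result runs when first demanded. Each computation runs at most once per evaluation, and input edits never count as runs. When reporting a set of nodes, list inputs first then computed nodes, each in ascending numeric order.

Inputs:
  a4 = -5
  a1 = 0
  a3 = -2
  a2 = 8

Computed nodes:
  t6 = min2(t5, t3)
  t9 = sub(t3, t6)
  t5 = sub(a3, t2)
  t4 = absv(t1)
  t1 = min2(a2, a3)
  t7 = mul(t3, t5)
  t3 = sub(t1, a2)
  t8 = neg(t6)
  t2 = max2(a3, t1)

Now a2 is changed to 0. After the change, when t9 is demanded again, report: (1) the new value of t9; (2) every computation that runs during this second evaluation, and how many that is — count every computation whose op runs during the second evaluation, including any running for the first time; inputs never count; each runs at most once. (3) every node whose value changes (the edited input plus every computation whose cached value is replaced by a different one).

New value of t9: 0.
Computations that run: t1, t3, t6, t9 — 4 in total.
Values that change: a2, t3, t6.
Key observation: the cutoff stops propagation at t2 — its inputs' values are unchanged, so it reuses its cache.

First evaluation (everything demanded from the output):
  t1 = min2(8, -2) = -2
  t2 = max2(-2, -2) = -2
  t3 = sub(-2, 8) = -10
  t5 = sub(-2, -2) = 0
  t6 = min2(0, -10) = -10
  t9 = sub(-10, -10) = 0

Propagation after the edit:
  t1: runs — a2 8->0; result -2 (same value as before).
  t2: checked — values it read are unchanged (a3 unchanged, t1 unchanged); reused cached -2 without running.
  t3: runs — a2 8->0; result -2.
  t5: checked — values it read are unchanged (a3 unchanged, t2 unchanged); reused cached 0 without running.
  t6: runs — t3 -10->-2; result -2.
  t9: runs — t3 -10->-2; t6 -10->-2; result 0 (same value as before).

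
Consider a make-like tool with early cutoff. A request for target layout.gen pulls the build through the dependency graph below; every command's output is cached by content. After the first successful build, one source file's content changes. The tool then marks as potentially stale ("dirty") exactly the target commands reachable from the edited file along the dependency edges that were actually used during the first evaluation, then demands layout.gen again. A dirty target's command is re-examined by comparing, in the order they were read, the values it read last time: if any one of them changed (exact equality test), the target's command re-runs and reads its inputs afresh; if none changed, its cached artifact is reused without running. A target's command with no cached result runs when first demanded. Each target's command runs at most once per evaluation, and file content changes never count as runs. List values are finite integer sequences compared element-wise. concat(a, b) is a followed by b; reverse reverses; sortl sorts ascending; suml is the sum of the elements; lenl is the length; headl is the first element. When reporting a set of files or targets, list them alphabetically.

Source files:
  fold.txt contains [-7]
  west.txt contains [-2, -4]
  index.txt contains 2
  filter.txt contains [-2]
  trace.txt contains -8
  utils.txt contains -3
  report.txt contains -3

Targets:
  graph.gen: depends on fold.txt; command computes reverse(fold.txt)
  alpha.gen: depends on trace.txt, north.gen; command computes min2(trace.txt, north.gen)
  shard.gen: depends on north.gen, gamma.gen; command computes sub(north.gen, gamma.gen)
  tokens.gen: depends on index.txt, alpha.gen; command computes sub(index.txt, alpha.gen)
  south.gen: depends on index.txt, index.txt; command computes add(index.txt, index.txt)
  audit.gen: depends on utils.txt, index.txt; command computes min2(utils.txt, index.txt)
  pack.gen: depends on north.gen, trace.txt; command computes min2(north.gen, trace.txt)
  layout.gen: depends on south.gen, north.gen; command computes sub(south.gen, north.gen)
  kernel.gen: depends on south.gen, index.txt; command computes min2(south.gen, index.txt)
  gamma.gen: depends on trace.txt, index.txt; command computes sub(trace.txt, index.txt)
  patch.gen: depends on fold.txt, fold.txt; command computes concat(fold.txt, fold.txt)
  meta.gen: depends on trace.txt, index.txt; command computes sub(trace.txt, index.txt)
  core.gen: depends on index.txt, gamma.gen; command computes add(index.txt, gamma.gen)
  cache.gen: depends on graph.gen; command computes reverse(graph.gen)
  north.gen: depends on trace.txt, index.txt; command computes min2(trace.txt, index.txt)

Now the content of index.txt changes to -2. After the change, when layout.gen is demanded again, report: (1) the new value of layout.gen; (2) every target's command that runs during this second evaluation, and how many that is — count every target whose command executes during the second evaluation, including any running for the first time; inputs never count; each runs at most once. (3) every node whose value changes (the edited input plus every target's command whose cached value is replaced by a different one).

Demanding layout.gen again yields 4.
3 target commands run: layout.gen, north.gen, south.gen.
The nodes whose values change: index.txt, layout.gen, south.gen.

First demand of the output computes:
  north.gen = min2(-8, 2) = -8
  south.gen = add(2, 2) = 4
  layout.gen = sub(4, -8) = 12

After the edit, cleaning proceeds:
  north.gen: a read changed (index.txt 2->-2) — executes, giving -8 — identical to its old value.
  south.gen: a read changed (index.txt 2->-2; index.txt 2->-2) — executes, giving -4.
  layout.gen: a read changed (south.gen 4->-4) — executes, giving 4.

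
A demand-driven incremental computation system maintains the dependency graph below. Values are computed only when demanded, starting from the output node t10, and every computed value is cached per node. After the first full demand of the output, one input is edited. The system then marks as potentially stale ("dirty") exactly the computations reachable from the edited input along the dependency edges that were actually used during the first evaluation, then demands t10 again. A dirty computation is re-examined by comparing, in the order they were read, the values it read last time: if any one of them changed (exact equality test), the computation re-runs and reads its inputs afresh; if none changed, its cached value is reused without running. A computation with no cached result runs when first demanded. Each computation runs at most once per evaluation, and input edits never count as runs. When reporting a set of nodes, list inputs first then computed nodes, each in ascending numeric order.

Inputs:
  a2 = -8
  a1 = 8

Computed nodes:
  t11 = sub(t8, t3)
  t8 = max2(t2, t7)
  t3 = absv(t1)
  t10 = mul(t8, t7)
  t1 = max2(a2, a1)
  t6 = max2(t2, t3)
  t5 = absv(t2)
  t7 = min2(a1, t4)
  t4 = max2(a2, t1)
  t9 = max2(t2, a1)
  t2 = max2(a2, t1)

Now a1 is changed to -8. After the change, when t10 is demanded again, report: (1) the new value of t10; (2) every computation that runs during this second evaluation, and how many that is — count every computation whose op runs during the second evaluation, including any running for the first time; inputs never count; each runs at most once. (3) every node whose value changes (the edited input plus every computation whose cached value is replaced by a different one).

New value of t10: 64.
Computations that run: t1, t2, t4, t7, t8, t10 — 6 in total.
Values that change: a1, t1, t2, t4, t7, t8.

First evaluation (everything demanded from the output):
  t1 = max2(-8, 8) = 8
  t2 = max2(-8, 8) = 8
  t4 = max2(-8, 8) = 8
  t7 = min2(8, 8) = 8
  t8 = max2(8, 8) = 8
  t10 = mul(8, 8) = 64

Propagation after the edit:
  t1: runs — a1 8->-8; result -8.
  t2: runs — t1 8->-8; result -8.
  t4: runs — t1 8->-8; result -8.
  t7: runs — a1 8->-8; t4 8->-8; result -8.
  t8: runs — t2 8->-8; t7 8->-8; result -8.
  t10: runs — t8 8->-8; t7 8->-8; result 64 (same value as before).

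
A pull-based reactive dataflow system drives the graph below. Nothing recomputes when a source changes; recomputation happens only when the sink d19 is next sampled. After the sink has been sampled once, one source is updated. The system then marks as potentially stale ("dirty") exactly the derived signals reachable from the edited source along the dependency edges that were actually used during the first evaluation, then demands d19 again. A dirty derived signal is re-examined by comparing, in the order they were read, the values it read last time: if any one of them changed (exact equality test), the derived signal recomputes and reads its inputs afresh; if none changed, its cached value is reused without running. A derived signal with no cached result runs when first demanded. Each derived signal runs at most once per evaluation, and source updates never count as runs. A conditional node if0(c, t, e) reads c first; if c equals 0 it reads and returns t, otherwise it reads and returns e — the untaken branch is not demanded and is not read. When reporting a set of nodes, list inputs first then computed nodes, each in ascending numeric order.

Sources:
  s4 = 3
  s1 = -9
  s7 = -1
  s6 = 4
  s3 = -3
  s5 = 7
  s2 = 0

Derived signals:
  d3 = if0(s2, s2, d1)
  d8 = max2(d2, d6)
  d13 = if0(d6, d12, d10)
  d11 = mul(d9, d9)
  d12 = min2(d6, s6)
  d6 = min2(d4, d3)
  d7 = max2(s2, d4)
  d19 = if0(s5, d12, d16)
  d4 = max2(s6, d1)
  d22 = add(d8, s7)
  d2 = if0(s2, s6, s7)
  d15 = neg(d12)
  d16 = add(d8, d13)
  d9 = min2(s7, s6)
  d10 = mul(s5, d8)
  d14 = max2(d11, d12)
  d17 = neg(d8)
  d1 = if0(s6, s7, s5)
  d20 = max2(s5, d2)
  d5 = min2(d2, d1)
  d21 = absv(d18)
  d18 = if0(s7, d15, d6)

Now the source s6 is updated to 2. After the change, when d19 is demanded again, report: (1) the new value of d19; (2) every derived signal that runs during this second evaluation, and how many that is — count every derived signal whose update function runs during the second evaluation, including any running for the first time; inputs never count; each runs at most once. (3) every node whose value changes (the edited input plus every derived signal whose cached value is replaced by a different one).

First evaluation (everything demanded from the output):
  d1 = if0(s6=4 -> else branch s5) = 7
  d2 = if0(s2=0 -> then branch s6) = 4
  d3 = if0(s2=0 -> then branch s2) = 0
  d4 = max2(4, 7) = 7
  d6 = min2(7, 0) = 0
  d8 = max2(4, 0) = 4
  d12 = min2(0, 4) = 0
  d13 = if0(d6=0 -> then branch d12) = 0
  d16 = add(4, 0) = 4
  d19 = if0(s5=7 -> else branch d16) = 4

Propagation after the edit:
  d1: runs — s6 4->2; result 7 (same value as before).
  d2: runs — s6 4->2; result 2.
  d4: runs — s6 4->2; result 7 (same value as before).
  d6: checked — values it read are unchanged (d4 unchanged, d3 unchanged); reused cached 0 without running.
  d8: runs — d2 4->2; result 2.
  d12: runs — s6 4->2; result 0 (same value as before).
  d13: checked — values it read are unchanged (d6 unchanged, d12 unchanged); reused cached 0 without running.
  d16: runs — d8 4->2; result 2.
  d19: runs — d16 4->2; result 2.

Key observation: the cutoff stops propagation at d6 — its inputs' values are unchanged, so it reuses its cache.

New value of d19: 2.
Derived signals that run: d1, d2, d4, d8, d12, d16, d19 — 7 in total.
Values that change: s6, d2, d8, d16, d19.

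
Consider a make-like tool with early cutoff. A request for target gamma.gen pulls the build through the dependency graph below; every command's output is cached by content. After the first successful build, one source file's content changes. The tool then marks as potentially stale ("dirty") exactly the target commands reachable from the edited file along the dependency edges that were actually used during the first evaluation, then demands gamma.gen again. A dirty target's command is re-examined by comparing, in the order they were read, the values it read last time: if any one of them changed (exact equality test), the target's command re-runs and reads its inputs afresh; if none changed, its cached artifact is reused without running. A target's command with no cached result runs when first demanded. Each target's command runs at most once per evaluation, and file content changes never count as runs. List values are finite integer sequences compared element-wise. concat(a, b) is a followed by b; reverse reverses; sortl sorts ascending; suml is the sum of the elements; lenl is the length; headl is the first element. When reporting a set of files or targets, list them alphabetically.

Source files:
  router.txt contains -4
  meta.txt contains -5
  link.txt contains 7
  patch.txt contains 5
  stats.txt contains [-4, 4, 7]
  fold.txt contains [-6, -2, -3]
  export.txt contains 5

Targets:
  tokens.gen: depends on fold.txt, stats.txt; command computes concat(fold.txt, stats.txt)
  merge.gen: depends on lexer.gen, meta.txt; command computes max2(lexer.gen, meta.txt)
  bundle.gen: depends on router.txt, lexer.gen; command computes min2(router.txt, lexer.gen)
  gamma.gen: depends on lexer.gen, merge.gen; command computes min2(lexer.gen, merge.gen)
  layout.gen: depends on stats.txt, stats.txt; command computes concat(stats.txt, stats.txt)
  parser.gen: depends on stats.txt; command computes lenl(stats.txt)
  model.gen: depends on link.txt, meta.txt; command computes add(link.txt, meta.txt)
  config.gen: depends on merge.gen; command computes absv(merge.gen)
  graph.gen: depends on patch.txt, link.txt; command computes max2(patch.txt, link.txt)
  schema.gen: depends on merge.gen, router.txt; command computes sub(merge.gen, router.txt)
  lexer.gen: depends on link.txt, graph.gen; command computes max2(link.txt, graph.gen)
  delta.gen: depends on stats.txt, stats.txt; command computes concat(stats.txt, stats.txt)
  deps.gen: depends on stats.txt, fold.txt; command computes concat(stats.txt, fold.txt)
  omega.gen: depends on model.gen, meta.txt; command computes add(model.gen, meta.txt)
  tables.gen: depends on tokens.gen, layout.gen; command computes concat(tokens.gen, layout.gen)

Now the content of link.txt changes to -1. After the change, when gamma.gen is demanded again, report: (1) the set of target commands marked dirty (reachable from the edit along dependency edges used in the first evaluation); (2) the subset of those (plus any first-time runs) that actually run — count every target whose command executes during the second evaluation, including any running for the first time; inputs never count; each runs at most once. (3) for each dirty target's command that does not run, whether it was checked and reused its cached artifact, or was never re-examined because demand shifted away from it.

The edit dirties: gamma.gen, graph.gen, lexer.gen, merge.gen.
4 target commands run: gamma.gen, graph.gen, lexer.gen, merge.gen.
No dirty target's command escaped a run.

First demand of the output computes:
  graph.gen = max2(5, 7) = 7
  lexer.gen = max2(7, 7) = 7
  merge.gen = max2(7, -5) = 7
  gamma.gen = min2(7, 7) = 7

After the edit, cleaning proceeds:
  graph.gen: a read changed (link.txt 7->-1) — executes, giving 5.
  lexer.gen: a read changed (link.txt 7->-1; graph.gen 7->5) — executes, giving 5.
  merge.gen: a read changed (lexer.gen 7->5) — executes, giving 5.
  gamma.gen: a read changed (lexer.gen 7->5; merge.gen 7->5) — executes, giving 5.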